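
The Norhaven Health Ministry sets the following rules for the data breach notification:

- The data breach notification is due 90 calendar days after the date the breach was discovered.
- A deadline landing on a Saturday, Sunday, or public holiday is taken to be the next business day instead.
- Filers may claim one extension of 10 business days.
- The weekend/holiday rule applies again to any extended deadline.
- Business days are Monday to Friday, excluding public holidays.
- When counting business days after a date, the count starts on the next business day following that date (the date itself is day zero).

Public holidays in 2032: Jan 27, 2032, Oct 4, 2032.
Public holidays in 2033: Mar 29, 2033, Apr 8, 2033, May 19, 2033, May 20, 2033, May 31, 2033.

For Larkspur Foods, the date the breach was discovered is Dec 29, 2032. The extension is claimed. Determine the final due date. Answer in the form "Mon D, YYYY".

Adding 90 calendar days to Dec 29, 2032 gives Mar 29, 2033.
Mar 29, 2033 is a listed holiday, so it moves to the next business day, Mar 30, 2033 (Wednesday).
The 10-business-day extension runs from Mar 30, 2033 to Apr 14, 2033.
Apr 14, 2033 is a Thursday and not a listed holiday, so it stands.
Deadline: Apr 14, 2033.

Apr 14, 2033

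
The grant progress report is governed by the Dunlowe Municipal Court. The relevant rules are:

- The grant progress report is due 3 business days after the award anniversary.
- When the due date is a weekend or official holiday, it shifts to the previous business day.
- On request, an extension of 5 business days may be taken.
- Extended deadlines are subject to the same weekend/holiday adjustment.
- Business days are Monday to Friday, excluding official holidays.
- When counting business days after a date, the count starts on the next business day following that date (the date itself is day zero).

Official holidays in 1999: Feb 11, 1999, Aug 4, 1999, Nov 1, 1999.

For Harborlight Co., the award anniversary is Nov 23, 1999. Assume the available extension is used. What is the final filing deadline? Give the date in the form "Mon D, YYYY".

Dec 3, 1999

3 business days after Nov 23, 1999, excluding weekends and holidays, is Nov 26, 1999.
Nov 26, 1999 falls on a Friday, which is a business day, so no adjustment is needed.
The 5-business-day extension runs from Nov 26, 1999 to Dec 3, 1999.
Dec 3, 1999 is a Friday and not a listed holiday, so it stands.
So the filing is due Dec 3, 1999.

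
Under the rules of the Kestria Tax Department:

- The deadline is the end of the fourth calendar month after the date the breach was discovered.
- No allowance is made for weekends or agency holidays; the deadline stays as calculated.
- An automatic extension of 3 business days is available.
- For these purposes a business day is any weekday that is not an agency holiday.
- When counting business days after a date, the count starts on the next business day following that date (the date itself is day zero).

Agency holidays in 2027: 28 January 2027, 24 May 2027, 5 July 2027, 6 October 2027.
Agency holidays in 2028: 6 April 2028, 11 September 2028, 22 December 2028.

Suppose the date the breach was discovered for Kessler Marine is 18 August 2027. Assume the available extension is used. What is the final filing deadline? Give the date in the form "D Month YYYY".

4 months after 18 August 2027 falls in December 2027; the last day of that month is 31 December 2027.
No adjustment is made for weekends or holidays, so 31 December 2027 stands.
Counting 3 further business days from 31 December 2027 reaches 5 January 2028.
No adjustment is made for weekends or holidays, so 5 January 2028 stands.
Final deadline: 5 January 2028.

5 January 2028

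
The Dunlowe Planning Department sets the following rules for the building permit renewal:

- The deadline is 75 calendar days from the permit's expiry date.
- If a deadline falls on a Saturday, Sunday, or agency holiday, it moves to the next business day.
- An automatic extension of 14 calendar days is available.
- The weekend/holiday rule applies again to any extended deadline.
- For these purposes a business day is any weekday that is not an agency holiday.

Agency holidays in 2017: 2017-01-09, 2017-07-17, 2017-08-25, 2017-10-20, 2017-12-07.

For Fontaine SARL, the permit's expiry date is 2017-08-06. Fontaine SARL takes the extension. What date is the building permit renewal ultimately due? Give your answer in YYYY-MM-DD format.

From 2017-08-06, 75 calendar days later is 2017-10-20.
2017-10-20 is a listed holiday; the next business day is 2017-10-23 (Monday).
Applying the 14-calendar-day extension: 2017-10-23 + 14 days = 2017-11-06.
2017-11-06 (Monday) is already a business day.
So the filing is due 2017-11-06.

2017-11-06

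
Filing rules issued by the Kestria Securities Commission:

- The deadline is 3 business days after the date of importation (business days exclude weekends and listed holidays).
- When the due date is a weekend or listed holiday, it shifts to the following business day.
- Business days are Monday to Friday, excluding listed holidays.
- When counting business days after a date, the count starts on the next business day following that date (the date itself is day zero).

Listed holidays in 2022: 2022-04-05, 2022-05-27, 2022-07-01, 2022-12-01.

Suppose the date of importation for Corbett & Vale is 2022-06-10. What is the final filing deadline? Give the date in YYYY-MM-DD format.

Starting the day after 2022-06-10 and counting 3 business days lands on 2022-06-15.
2022-06-15 is a Wednesday and not a listed holiday, so it stands.
The final due date is 2022-06-15.

2022-06-15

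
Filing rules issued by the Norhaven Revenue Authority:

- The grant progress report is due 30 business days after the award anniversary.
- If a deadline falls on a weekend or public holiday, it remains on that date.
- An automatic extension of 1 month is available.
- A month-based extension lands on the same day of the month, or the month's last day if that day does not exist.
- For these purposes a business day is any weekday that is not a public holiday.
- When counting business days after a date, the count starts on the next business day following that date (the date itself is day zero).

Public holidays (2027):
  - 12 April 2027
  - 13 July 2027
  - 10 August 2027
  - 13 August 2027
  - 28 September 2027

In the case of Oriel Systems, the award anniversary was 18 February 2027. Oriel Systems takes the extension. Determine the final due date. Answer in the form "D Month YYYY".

30 business days after 18 February 2027, excluding weekends and holidays, is 1 April 2027.
1 April 2027 is a Thursday; no weekend or holiday adjustment applies.
Add 1 month to 1 April 2027: 1 May 2027.
1 May 2027 is a Saturday; no weekend or holiday adjustment applies.
The final due date is 1 May 2027.

1 May 2027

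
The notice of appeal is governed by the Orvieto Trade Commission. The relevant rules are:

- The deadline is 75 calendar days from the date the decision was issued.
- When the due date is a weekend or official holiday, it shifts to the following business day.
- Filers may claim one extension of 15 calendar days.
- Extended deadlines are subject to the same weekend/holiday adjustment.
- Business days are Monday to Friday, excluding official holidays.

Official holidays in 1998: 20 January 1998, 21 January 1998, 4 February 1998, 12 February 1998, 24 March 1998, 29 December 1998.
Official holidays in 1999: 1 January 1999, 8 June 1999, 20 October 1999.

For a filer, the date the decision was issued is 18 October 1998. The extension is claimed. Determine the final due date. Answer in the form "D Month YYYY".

Adding 75 calendar days to 18 October 1998 gives 1 January 1999.
1 January 1999 falls on a listed holiday. Rolling to the next business day gives 4 January 1999, a Monday.
Applying the 15-calendar-day extension: 4 January 1999 + 15 days = 19 January 1999.
19 January 1999 (Tuesday) is already a business day.
Deadline: 19 January 1999.

19 January 1999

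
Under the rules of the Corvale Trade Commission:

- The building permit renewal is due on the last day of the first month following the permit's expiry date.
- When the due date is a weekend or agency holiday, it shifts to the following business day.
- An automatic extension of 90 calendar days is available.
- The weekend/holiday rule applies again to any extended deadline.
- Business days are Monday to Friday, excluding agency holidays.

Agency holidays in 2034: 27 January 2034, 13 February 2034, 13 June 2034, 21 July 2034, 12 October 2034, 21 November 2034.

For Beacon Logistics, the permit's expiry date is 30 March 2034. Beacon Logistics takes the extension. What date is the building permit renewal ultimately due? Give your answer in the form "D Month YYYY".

31 July 2034

1 month after 30 March 2034 falls in April 2034; the last day of that month is 30 April 2034.
Because 30 April 2034 is a Sunday, the deadline becomes 1 May 2034 (Monday).
Applying the 90-calendar-day extension: 1 May 2034 + 90 days = 30 July 2034.
30 July 2034 falls on a Sunday. Rolling to the next business day gives 31 July 2034, a Monday.
Deadline: 31 July 2034.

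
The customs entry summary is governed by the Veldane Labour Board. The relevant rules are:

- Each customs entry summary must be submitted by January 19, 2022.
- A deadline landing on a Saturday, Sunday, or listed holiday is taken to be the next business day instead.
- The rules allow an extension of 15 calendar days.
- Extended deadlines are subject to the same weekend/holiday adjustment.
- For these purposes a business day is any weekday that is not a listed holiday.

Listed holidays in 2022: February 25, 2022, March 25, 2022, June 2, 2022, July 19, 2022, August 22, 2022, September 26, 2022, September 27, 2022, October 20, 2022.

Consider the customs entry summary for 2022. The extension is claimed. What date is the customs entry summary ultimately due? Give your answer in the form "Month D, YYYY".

February 3, 2022

The statutory due date is January 19, 2022.
January 19, 2022 falls on a Wednesday, which is a business day, so no adjustment is needed.
The 15-calendar-day extension moves the deadline from January 19, 2022 to February 3, 2022.
February 3, 2022 (Thursday) is already a business day.
The final due date is February 3, 2022.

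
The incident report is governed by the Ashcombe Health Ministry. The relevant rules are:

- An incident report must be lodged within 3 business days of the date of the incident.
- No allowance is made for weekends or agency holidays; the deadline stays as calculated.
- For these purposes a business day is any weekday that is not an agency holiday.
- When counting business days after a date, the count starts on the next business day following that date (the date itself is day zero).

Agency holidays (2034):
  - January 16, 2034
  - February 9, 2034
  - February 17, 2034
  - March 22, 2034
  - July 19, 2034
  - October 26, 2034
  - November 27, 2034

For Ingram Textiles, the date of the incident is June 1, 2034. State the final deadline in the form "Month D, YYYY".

3 business days after June 1, 2034, excluding weekends and holidays, is June 6, 2034.
June 6, 2034 falls on a Tuesday. The rules make no weekend/holiday allowance, so it remains June 6, 2034.
So the filing is due June 6, 2034.

June 6, 2034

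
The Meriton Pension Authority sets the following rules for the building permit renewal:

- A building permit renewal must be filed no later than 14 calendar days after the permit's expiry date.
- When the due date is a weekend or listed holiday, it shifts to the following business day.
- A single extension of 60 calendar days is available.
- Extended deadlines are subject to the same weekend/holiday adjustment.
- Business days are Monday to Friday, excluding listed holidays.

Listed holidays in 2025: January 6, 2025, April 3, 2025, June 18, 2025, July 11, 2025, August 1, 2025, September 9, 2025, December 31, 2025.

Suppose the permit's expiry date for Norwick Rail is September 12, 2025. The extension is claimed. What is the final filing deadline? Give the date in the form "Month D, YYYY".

From September 12, 2025, 14 calendar days later is September 26, 2025.
September 26, 2025 is a Friday and not a listed holiday, so it stands.
The 60-calendar-day extension moves the deadline from September 26, 2025 to November 25, 2025.
November 25, 2025 falls on a Tuesday, which is a business day, so no adjustment is needed.
So the filing is due November 25, 2025.

November 25, 2025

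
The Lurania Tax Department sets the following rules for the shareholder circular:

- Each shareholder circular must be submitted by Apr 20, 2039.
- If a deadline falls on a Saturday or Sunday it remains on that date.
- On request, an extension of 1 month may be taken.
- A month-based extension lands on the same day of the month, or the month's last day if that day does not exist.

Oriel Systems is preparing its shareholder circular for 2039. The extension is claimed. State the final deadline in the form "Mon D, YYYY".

The statutory due date is Apr 20, 2039.
Apr 20, 2039 is a Wednesday; no weekend or holiday adjustment applies.
Applying the 1 month extension: 1 month after Apr 20, 2039 is May 20, 2039.
May 20, 2039 is a Friday; no weekend or holiday adjustment applies.
Final deadline: May 20, 2039.

May 20, 2039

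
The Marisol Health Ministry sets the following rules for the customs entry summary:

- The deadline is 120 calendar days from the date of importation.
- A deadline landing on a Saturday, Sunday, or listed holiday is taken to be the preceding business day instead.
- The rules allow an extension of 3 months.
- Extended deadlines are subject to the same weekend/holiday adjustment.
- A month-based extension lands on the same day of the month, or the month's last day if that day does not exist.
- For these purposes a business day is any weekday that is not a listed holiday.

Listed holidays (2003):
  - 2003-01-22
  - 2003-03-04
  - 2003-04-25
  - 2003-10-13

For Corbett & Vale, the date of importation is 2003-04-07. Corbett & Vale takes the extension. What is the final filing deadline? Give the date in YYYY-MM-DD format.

2003-11-05

From 2003-04-07, 120 calendar days later is 2003-08-05.
2003-08-05 (Tuesday) is already a business day.
Add 3 months to 2003-08-05: 2003-11-05.
2003-11-05 is a Wednesday and not a listed holiday, so it stands.
Deadline: 2003-11-05.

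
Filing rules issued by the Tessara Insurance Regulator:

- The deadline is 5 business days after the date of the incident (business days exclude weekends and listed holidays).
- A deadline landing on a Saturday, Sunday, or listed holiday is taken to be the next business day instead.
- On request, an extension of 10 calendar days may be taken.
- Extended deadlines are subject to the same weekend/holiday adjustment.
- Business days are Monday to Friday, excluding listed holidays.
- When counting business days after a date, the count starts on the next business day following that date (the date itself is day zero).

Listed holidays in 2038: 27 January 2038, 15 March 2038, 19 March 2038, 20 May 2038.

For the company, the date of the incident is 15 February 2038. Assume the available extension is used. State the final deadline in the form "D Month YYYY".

5 business days after 15 February 2038, excluding weekends and holidays, is 22 February 2038.
22 February 2038 falls on a Monday, which is a business day, so no adjustment is needed.
Add the 10 calendar-day extension to 22 February 2038: 4 March 2038.
4 March 2038 is a Thursday and not a listed holiday, so it stands.
The final due date is 4 March 2038.

4 March 2038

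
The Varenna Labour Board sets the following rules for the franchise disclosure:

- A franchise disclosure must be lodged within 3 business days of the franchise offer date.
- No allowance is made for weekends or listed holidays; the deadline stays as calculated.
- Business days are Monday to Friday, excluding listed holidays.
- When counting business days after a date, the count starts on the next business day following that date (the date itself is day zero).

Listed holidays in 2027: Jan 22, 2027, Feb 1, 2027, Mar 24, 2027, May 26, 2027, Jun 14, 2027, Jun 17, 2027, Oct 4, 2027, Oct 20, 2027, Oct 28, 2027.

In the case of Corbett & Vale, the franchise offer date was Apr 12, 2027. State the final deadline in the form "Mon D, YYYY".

Apr 15, 2027

Counting 3 business days after Apr 12, 2027 (skipping weekends and listed holidays) reaches Apr 15, 2027.
Apr 15, 2027 falls on a Thursday. The rules make no weekend/holiday allowance, so it remains Apr 15, 2027.
So the filing is due Apr 15, 2027.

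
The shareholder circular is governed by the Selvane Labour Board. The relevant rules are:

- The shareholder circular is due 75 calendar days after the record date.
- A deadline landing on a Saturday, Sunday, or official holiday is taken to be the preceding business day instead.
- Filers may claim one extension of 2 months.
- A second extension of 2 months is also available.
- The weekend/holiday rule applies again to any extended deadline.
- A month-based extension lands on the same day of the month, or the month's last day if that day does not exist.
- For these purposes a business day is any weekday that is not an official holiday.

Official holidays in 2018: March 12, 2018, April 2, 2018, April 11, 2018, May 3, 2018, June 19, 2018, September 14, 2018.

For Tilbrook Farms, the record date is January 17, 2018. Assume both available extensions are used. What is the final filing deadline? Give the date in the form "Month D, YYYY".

July 30, 2018

Trigger date January 17, 2018 + 75 calendar days = April 2, 2018.
April 2, 2018 falls on a listed holiday. Rolling to the preceding business day gives March 30, 2018, a Friday.
Add 2 months to March 30, 2018: May 30, 2018.
May 30, 2018 is a Wednesday and not a listed holiday, so it stands.
Applying the 2 months extension: 2 months after May 30, 2018 is July 30, 2018.
July 30, 2018 falls on a Monday, which is a business day, so no adjustment is needed.
Deadline: July 30, 2018.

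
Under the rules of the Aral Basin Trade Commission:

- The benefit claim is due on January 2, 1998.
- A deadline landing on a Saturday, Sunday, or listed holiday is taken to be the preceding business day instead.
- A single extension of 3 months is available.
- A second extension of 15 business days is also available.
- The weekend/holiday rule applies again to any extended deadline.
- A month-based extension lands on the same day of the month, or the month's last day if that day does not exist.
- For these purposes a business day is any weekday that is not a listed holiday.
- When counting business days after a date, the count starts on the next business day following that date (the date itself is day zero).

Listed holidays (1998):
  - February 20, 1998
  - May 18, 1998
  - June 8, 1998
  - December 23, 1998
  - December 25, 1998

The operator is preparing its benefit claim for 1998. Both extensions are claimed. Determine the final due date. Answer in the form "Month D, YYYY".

April 23, 1998

The statutory due date is January 2, 1998.
January 2, 1998 (Friday) is already a business day.
The 3 months extension carries January 2, 1998 to April 2, 1998.
April 2, 1998 falls on a Thursday, which is a business day, so no adjustment is needed.
The 15-business-day extension runs from April 2, 1998 to April 23, 1998.
April 23, 1998 (Thursday) is already a business day.
Final deadline: April 23, 1998.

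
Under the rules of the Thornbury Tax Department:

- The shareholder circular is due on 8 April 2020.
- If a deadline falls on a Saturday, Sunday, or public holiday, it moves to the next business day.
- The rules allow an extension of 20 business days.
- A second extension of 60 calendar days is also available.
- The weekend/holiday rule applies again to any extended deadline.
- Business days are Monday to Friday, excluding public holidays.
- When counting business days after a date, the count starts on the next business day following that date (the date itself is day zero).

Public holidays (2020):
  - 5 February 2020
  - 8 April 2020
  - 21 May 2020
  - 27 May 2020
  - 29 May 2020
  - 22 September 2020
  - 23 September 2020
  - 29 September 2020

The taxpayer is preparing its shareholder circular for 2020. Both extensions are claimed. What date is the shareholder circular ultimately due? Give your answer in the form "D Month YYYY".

6 July 2020

The statutory due date is 8 April 2020.
8 April 2020 falls on a listed holiday. Rolling to the next business day gives 9 April 2020, a Thursday.
Counting 20 further business days from 9 April 2020 reaches 7 May 2020.
7 May 2020 (Thursday) is already a business day.
The 60-calendar-day extension moves the deadline from 7 May 2020 to 6 July 2020.
6 July 2020 (Monday) is already a business day.
The final due date is 6 July 2020.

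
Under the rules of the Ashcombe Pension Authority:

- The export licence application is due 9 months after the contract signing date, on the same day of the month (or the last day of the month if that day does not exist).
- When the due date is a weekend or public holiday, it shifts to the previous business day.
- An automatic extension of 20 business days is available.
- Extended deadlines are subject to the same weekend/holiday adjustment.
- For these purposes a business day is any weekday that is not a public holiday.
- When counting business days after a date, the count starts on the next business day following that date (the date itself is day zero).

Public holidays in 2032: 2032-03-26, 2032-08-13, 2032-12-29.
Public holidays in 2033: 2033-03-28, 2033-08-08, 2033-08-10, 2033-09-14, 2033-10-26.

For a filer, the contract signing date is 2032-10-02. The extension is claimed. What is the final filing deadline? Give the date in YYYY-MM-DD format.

9 months from 2032-10-02 is 2033-07-02.
2033-07-02 falls on a Saturday. Rolling to the preceding business day gives 2033-07-01, a Friday.
Counting 20 further business days from 2033-07-01 reaches 2033-07-29.
2033-07-29 (Friday) is already a business day.
The final due date is 2033-07-29.

2033-07-29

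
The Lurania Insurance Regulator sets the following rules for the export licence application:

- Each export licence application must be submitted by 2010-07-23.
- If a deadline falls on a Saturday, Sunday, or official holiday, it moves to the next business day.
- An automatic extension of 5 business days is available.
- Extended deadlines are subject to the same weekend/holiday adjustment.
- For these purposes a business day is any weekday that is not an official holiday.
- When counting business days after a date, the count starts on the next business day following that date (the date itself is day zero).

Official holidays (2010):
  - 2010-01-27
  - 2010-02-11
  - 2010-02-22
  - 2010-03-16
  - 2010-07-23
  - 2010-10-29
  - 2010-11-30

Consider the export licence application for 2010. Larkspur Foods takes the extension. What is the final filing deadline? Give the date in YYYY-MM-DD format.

Start from the fixed due date, 2010-07-23.
2010-07-23 falls on a listed holiday. Rolling to the next business day gives 2010-07-26, a Monday.
The 5-business-day extension runs from 2010-07-26 to 2010-08-02.
2010-08-02 (Monday) is already a business day.
Deadline: 2010-08-02.

2010-08-02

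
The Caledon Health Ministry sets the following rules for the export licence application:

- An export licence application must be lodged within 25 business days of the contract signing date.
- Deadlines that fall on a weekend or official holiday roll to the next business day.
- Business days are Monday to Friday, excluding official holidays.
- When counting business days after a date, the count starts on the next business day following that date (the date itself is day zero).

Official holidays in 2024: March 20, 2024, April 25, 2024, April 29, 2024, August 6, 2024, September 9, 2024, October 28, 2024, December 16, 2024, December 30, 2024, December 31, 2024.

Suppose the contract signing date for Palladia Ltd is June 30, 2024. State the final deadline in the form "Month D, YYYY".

August 2, 2024

25 business days after June 30, 2024, excluding weekends and holidays, is August 2, 2024.
August 2, 2024 falls on a Friday, which is a business day, so no adjustment is needed.
Final deadline: August 2, 2024.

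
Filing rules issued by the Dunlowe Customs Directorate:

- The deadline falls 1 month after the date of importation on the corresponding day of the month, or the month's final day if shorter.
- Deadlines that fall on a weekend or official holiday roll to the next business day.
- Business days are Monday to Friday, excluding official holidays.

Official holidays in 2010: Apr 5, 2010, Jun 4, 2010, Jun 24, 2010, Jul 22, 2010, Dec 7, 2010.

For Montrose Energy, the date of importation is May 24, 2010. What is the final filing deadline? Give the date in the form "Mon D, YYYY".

Jun 25, 2010

1 month after May 24, 2010, on the same day of the month, is Jun 24, 2010.
Jun 24, 2010 is a listed holiday, so it moves to the next business day, Jun 25, 2010 (Friday).
Final deadline: Jun 25, 2010.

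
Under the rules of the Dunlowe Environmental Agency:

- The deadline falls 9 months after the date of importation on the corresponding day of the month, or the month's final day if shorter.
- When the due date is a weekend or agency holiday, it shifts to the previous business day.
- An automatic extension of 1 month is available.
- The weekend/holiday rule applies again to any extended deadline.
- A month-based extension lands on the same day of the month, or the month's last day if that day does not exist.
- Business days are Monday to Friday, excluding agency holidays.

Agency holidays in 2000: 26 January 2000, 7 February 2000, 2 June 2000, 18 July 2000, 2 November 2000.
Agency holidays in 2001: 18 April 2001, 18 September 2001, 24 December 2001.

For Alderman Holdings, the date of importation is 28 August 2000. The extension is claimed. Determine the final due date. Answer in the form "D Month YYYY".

Moving 9 months forward from 28 August 2000 on the corresponding day gives 28 May 2001.
28 May 2001 is a Monday and not a listed holiday, so it stands.
The 1 month extension carries 28 May 2001 to 28 June 2001.
28 June 2001 falls on a Thursday, which is a business day, so no adjustment is needed.
Final deadline: 28 June 2001.

28 June 2001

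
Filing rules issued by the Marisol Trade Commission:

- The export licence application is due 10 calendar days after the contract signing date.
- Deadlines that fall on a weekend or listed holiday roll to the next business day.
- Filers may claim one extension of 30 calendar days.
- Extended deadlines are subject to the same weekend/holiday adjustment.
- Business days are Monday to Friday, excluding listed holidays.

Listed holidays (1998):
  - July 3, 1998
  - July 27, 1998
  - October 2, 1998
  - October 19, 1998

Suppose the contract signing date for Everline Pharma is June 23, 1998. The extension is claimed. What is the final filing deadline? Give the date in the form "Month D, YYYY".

From June 23, 1998, 10 calendar days later is July 3, 1998.
July 3, 1998 falls on a listed holiday. Rolling to the next business day gives July 6, 1998, a Monday.
The 30-calendar-day extension moves the deadline from July 6, 1998 to August 5, 1998.
August 5, 1998 (Wednesday) is already a business day.
So the filing is due August 5, 1998.

August 5, 1998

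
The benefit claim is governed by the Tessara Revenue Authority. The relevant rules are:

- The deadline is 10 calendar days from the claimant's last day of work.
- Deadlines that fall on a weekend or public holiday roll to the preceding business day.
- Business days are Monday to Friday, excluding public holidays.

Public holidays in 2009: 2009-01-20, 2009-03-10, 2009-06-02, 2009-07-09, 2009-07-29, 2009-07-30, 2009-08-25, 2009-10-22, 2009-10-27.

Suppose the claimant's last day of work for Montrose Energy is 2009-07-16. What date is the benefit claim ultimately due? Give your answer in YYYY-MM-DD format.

2009-07-24

Adding 10 calendar days to 2009-07-16 gives 2009-07-26.
2009-07-26 falls on a Sunday. Rolling to the preceding business day gives 2009-07-24, a Friday.
Deadline: 2009-07-24.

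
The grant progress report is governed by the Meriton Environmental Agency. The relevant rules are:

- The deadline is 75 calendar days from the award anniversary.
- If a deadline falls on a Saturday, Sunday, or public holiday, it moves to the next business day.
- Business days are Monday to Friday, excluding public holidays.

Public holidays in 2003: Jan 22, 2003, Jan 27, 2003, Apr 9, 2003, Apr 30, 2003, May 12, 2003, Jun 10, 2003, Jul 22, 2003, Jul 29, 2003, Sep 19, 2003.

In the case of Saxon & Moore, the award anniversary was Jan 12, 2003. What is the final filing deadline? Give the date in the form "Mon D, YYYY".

Mar 28, 2003

From Jan 12, 2003, 75 calendar days later is Mar 28, 2003.
Mar 28, 2003 falls on a Friday, which is a business day, so no adjustment is needed.
So the filing is due Mar 28, 2003.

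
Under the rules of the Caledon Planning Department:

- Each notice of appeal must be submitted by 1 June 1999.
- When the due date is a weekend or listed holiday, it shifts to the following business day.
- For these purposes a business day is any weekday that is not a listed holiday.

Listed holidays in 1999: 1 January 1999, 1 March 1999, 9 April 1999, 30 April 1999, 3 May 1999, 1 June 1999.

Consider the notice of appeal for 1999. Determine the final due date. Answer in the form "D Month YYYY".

The stated deadline is 1 June 1999.
1 June 1999 falls on a listed holiday. Rolling to the next business day gives 2 June 1999, a Wednesday.
So the filing is due 2 June 1999.

2 June 1999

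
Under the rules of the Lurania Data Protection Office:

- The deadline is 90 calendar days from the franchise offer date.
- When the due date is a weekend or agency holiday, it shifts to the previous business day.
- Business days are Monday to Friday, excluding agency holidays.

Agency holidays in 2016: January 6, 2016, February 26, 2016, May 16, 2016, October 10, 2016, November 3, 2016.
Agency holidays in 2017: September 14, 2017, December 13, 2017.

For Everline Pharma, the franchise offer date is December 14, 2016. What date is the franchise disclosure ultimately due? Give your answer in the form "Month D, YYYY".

From December 14, 2016, 90 calendar days later is March 14, 2017.
Since March 14, 2017 is a Tuesday and not a holiday, the date is unchanged.
Final deadline: March 14, 2017.

March 14, 2017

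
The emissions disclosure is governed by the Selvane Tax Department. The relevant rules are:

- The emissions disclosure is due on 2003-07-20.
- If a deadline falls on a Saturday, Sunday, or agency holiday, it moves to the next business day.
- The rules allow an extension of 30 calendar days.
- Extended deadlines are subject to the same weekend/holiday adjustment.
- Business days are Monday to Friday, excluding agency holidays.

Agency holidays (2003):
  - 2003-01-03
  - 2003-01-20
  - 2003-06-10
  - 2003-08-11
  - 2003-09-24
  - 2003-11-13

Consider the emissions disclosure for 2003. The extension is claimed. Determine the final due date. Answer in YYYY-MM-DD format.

2003-08-20

Start from the fixed due date, 2003-07-20.
2003-07-20 falls on a Sunday. Rolling to the next business day gives 2003-07-21, a Monday.
The 30-calendar-day extension moves the deadline from 2003-07-21 to 2003-08-20.
Since 2003-08-20 is a Wednesday and not a holiday, the date is unchanged.
Deadline: 2003-08-20.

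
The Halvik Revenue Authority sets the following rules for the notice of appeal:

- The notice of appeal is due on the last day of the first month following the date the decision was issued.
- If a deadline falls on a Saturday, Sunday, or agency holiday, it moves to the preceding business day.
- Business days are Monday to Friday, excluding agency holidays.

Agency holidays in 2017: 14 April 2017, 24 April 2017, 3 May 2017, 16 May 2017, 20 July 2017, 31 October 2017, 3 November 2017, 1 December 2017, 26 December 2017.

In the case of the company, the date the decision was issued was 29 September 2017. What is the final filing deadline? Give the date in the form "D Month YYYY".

30 October 2017

The first month after 29 September 2017 is October 2017, whose last day is 31 October 2017.
31 October 2017 is a listed holiday; the preceding business day is 30 October 2017 (Monday).
So the filing is due 30 October 2017.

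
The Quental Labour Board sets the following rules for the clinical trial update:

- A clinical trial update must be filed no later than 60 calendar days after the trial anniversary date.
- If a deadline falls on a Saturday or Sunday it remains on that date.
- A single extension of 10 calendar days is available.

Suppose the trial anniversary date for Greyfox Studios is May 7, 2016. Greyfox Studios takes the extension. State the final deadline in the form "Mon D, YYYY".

Jul 16, 2016

From May 7, 2016, 60 calendar days later is Jul 6, 2016.
Jul 6, 2016 is a Wednesday; no weekend or holiday adjustment applies.
Add the 10 calendar-day extension to Jul 6, 2016: Jul 16, 2016.
No adjustment is made for weekends or holidays, so Jul 16, 2016 stands.
Deadline: Jul 16, 2016.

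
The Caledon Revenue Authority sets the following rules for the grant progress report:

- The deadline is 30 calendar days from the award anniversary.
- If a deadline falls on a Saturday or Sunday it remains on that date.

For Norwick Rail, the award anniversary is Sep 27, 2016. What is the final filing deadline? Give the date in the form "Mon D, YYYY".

Oct 27, 2016

Trigger date Sep 27, 2016 + 30 calendar days = Oct 27, 2016.
Oct 27, 2016 falls on a Thursday. The rules make no weekend/holiday allowance, so it remains Oct 27, 2016.
Deadline: Oct 27, 2016.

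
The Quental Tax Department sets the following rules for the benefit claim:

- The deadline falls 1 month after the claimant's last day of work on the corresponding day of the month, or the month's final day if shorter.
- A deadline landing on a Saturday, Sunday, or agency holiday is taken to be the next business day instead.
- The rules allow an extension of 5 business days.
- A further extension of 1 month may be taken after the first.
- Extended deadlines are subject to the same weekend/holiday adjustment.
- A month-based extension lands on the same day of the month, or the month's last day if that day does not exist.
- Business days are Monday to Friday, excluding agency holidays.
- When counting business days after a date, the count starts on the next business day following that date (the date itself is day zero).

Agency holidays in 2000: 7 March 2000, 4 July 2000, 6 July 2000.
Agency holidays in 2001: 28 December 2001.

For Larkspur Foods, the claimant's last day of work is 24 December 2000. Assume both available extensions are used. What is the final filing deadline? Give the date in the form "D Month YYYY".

1 month after 24 December 2000, on the same day of the month, is 24 January 2001.
24 January 2001 is a Wednesday and not a listed holiday, so it stands.
Applying the 5-business-day extension: 5 business days after 24 January 2001 is 31 January 2001.
31 January 2001 (Wednesday) is already a business day.
Applying the 1 month extension: 1 month after 31 January 2001 is 28 February 2001 (day 31 does not exist in February, so the month's last day is used).
28 February 2001 is a Wednesday and not a listed holiday, so it stands.
The final due date is 28 February 2001.

28 February 2001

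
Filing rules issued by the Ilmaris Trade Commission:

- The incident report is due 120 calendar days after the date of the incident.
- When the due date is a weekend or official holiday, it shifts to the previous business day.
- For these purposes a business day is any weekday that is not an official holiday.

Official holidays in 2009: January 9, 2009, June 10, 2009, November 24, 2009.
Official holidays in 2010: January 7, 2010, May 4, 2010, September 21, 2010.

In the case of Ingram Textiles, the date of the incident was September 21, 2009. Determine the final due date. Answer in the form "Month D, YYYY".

Trigger date September 21, 2009 + 120 calendar days = January 19, 2010.
January 19, 2010 (Tuesday) is already a business day.
Deadline: January 19, 2010.

January 19, 2010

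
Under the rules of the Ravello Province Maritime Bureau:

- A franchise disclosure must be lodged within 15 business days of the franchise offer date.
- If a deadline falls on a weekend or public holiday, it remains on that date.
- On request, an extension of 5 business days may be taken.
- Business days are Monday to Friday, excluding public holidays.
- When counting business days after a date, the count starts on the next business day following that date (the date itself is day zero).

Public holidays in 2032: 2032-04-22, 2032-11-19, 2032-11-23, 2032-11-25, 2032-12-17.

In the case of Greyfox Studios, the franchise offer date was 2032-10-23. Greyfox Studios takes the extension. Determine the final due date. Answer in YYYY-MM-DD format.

Counting 15 business days after 2032-10-23 (skipping weekends and listed holidays) reaches 2032-11-12.
No adjustment is made for weekends or holidays, so 2032-11-12 stands.
Applying the 5-business-day extension: 5 business days after 2032-11-12 is 2032-11-22.
2032-11-22 falls on a Monday. The rules make no weekend/holiday allowance, so it remains 2032-11-22.
The final due date is 2032-11-22.

2032-11-22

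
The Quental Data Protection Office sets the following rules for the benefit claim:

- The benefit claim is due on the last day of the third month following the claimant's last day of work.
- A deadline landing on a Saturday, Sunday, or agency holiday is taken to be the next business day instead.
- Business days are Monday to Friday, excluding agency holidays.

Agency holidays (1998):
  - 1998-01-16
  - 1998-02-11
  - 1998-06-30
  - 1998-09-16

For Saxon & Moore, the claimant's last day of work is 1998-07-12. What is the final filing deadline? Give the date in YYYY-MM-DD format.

1998-11-02

3 months after 1998-07-12 falls in October 1998; the last day of that month is 1998-10-31.
1998-10-31 is a Saturday, so it moves to the next business day, 1998-11-02 (Monday).
Deadline: 1998-11-02.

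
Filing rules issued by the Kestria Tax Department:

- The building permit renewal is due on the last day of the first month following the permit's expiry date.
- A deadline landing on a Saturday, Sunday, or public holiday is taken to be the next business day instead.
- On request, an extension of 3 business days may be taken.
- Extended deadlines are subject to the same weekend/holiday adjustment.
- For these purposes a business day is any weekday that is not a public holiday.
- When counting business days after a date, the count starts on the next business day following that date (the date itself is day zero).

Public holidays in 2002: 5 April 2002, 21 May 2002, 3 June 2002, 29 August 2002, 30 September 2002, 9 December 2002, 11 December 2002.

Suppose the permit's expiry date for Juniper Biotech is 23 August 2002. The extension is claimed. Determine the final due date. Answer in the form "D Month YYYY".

1 month after 23 August 2002 falls in September 2002; the last day of that month is 30 September 2002.
30 September 2002 is a listed holiday, so it moves to the next business day, 1 October 2002 (Tuesday).
The 3-business-day extension runs from 1 October 2002 to 4 October 2002.
4 October 2002 is a Friday and not a listed holiday, so it stands.
Final deadline: 4 October 2002.

4 October 2002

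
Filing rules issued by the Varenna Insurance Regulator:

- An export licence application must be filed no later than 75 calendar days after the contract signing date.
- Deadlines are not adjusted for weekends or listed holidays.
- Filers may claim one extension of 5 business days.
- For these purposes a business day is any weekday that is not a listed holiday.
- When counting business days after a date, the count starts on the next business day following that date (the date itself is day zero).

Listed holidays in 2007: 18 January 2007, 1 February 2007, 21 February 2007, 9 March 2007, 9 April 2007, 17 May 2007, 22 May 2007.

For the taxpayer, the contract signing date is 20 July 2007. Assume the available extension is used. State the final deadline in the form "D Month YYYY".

75 calendar days after 20 July 2007 is 3 October 2007.
3 October 2007 falls on a Wednesday. The rules make no weekend/holiday allowance, so it remains 3 October 2007.
The 5-business-day extension runs from 3 October 2007 to 10 October 2007.
10 October 2007 is a Wednesday; no weekend or holiday adjustment applies.
Deadline: 10 October 2007.

10 October 2007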